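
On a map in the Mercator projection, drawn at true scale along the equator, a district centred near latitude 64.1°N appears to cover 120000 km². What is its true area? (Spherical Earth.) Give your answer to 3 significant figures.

Mercator is conformal, so the point scale is isotropic: h = k = sec φ = 1/cos φ.
Areal scale = k² = sec²φ = 1/cos²(64.1°) = 1/0.4368² = 5.241.
True area = apparent / (areal scale) = 120000 / 5.241 ≈ 22900 km².

22900 km²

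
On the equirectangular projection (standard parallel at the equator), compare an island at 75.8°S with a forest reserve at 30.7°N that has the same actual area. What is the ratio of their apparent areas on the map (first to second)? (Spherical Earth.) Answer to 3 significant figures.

For the equirectangular projection with φ₀ = 0 (plate carrée), h = 1 along meridians and k = sec φ along parallels.
Areal scale at 75.8°: h·k = 1.000 × 4.077 = 4.077.
Areal scale at 30.7°: h·k = 1.000 × 1.163 = 1.163.
Ratio = 4.077/1.163 ≈ 3.51.

3.51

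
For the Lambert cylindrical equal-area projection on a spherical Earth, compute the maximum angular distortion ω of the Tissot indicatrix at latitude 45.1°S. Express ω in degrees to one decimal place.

The Lambert cylindrical equal-area projection is the cylindrical equal-area projection with its standard parallel at the equator (φ₀ = 0). A cylindrical equal-area projection with standard parallel φ₀ has meridian scale h = cos φ / cos φ₀ and parallel scale k = cos φ₀ / cos φ (so areas are preserved, h·k = 1).
At 45.1°: h = 0.7059, k = 1.417; principal scales a = 1.417, b = 0.7059.
sin(ω/2) = (a − b)/(a + b) = 0.7108/2.123 = 0.3349, so ω = 2 arcsin(0.3349) ≈ 39.1°.

39.1°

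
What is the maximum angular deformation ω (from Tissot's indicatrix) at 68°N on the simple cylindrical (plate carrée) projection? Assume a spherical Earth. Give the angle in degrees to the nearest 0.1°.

54.1°

For the equirectangular projection with φ₀ = 0 (plate carrée), h = 1 along meridians and k = sec φ along parallels.
At 68°: h = 1.000, k = 2.669; principal scales a = 2.669, b = 1.000.
sin(ω/2) = (a − b)/(a + b) = 1.669/3.669 = 0.4550, so ω = 2 arcsin(0.4550) ≈ 54.1°.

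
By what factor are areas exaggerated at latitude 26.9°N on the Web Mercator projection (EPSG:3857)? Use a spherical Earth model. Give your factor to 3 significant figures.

Mercator is conformal, so the point scale is isotropic: h = k = sec φ = 1/cos φ.
Areal scale = k² = sec²φ = 1/cos²(26.9°) = 1/0.8918² = 1.257.

1.26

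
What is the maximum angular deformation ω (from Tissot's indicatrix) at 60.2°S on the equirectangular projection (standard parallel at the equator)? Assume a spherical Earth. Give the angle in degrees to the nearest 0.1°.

Plate carrée maps x = Rλ, y = Rφ. The meridian scale is h = 1 and the parallel scale is k = 1/cos φ = sec φ.
At 60.2°: h = 1.000, k = 2.012; principal scales a = 2.012, b = 1.000.
sin(ω/2) = (a − b)/(a + b) = 1.012/3.012 = 0.3360, so ω = 2 arcsin(0.3360) ≈ 39.3°.

39.3°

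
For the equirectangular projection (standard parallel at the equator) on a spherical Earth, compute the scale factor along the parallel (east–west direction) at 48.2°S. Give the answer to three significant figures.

1.50

Plate carrée maps x = Rλ, y = Rφ. The meridian scale is h = 1 and the parallel scale is k = 1/cos φ = sec φ.
k = 1/cos 48.2° = 1/0.6665 = 1.500.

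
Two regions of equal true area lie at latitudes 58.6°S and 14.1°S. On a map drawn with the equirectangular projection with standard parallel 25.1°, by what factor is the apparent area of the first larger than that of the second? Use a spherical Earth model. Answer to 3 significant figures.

With standard parallel φ₀ = 25.1°, the equirectangular projection gives x = Rλ cos φ₀, y = Rφ, so h = 1 and k = cos 25.1° / cos φ.
Areal scale at 58.6°: h·k = 1.000 × 1.738 = 1.738.
Areal scale at 14.1°: h·k = 1.000 × 0.9337 = 0.9337.
Ratio = 1.738/0.9337 ≈ 1.86.

1.86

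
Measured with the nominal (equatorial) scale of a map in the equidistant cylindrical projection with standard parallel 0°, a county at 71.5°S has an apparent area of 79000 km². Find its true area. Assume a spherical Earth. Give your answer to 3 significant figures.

25100 km²

In the plate carrée (x = Rλ, y = Rφ), meridians are true-scale (h = 1) and parallels are stretched by k = sec φ.
Areal scale = h·k = 1 × sec φ; at 71.5°, h = 1.000, k = 3.152, so h·k = 3.152.
True area = apparent / (areal scale) = 79000 / 3.152 ≈ 25100 km².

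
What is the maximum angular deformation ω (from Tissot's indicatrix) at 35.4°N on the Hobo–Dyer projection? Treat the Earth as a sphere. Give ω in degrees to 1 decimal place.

The Hobo–Dyer projection is cylindrical equal-area with φ₀ = 37.5°. A cylindrical equal-area projection with standard parallel φ₀ has meridian scale h = cos φ / cos φ₀ and parallel scale k = cos φ₀ / cos φ (so areas are preserved, h·k = 1).
At 35.4°: h = 1.027, k = 0.9733; principal scales a = 1.027, b = 0.9733.
sin(ω/2) = (a − b)/(a + b) = 0.05416/2.001 = 0.02707, so ω = 2 arcsin(0.02707) ≈ 3.1°.

3.1°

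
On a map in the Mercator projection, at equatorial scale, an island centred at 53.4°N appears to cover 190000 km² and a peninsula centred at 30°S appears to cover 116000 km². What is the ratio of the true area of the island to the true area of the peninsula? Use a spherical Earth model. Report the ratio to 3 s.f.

0.776

Mercator's areal exaggeration is sec²φ; hence true area = (apparent area) · cos²φ.
True area of island: 190000 × cos²(53.4°) = 190000 × 0.3555 = 67540 km².
True area of peninsula: 116000 × cos²(30°) = 116000 × 0.7500 = 87000 km².
Ratio = 67540 / 87000 ≈ 0.776.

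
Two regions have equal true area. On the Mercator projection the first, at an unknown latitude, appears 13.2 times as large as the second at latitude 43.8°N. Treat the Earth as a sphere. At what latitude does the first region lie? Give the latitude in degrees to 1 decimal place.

For equal true areas on Mercator, apparent areas scale as sec²φ, so the ratio is cos²φ₂ / cos²φ₁.
cos²φ₂ / cos²φ₁ = 13.2  ⇒  cos φ₁ = cos 43.8° / √13.2 = 0.7218/3.633 = 0.1987.
φ₁ = arccos(0.1987) ≈ 78.5°.

78.5°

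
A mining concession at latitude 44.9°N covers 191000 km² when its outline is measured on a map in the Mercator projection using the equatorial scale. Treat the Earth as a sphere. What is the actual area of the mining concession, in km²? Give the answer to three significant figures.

95800 km²

The Mercator projection is conformal; its linear scale factor is the same in every direction and equals sec φ = 1/cos φ.
Areal scale = k² = sec²φ = 1/cos²(44.9°) = 1/0.7083² = 1.993.
True area = apparent / (areal scale) = 191000 / 1.993 ≈ 95800 km².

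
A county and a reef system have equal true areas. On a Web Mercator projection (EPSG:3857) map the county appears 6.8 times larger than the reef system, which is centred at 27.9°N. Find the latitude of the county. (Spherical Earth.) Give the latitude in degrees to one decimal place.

70.2°

Mercator areal scale is sec²φ, so apparent-area ratio = sec²φ₁ / sec²φ₂ = cos²φ₂ / cos²φ₁.
cos²φ₂ / cos²φ₁ = 6.8  ⇒  cos φ₁ = cos 27.9° / √6.8 = 0.8838/2.608 = 0.3389.
φ₁ = arccos(0.3389) ≈ 70.2°.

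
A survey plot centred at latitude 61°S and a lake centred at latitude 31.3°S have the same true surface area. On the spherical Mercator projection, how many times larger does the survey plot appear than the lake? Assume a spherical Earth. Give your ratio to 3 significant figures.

3.11

Mercator areal scale is sec²φ.
At 61°: sec²(61°) = 1/0.4848² = 4.255.
At 31.3°: sec²(31.3°) = 1/0.8545² = 1.370.
Ratio = 4.255/1.370 = cos²(31.3°)/cos²(61°) ≈ 3.11.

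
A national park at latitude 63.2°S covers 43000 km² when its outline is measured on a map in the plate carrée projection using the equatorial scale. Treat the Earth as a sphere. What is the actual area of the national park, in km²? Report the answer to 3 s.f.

In the plate carrée (x = Rλ, y = Rφ), meridians are true-scale (h = 1) and parallels are stretched by k = sec φ.
Areal scale = h·k = 1 × sec φ; at 63.2°, h = 1.000, k = 2.218, so h·k = 2.218.
True area = apparent / (areal scale) = 43000 / 2.218 ≈ 19400 km².

19400 km²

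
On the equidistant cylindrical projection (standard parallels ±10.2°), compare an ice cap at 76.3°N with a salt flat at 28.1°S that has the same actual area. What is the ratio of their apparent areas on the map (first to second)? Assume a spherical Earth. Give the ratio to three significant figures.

3.72

With standard parallel φ₀ = 10.2°, the equirectangular projection gives x = Rλ cos φ₀, y = Rφ, so h = 1 and k = cos 10.2° / cos φ.
Areal scale at 76.3°: h·k = 1.000 × 4.156 = 4.156.
Areal scale at 28.1°: h·k = 1.000 × 1.116 = 1.116.
Ratio = 4.156/1.116 ≈ 3.72.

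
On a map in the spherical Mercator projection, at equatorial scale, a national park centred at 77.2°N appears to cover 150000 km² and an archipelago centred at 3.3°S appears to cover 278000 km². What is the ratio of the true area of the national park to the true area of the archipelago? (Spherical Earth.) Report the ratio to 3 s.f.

0.0266

On Mercator the areal scale is sec²φ, so true area = apparent × cos²φ.
True area of national park: 150000 × cos²(77.2°) = 150000 × 0.04908 = 7363 km².
True area of archipelago: 278000 × cos²(3.3°) = 278000 × 0.9967 = 277100 km².
Ratio = 7363 / 277100 ≈ 0.0266.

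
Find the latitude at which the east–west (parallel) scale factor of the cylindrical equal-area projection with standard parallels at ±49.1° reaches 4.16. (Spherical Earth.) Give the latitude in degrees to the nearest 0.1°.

A cylindrical equal-area projection with standard parallel φ₀ has meridian scale h = cos φ / cos φ₀ and parallel scale k = cos φ₀ / cos φ (so areas are preserved, h·k = 1).
k = cos φ₀ / cos φ = 4.16  ⇒  cos φ = cos 49.1° / 4.16 = 0.1574.
φ = arccos(0.1574) ≈ 80.9°.

80.9°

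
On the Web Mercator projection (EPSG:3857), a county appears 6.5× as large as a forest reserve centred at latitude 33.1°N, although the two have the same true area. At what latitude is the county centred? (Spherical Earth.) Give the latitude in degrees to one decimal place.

For equal true areas on Mercator, apparent areas scale as sec²φ, so the ratio is cos²φ₂ / cos²φ₁.
cos²φ₂ / cos²φ₁ = 6.5  ⇒  cos φ₁ = cos 33.1° / √6.5 = 0.8377/2.550 = 0.3286.
φ₁ = arccos(0.3286) ≈ 70.8°.

70.8°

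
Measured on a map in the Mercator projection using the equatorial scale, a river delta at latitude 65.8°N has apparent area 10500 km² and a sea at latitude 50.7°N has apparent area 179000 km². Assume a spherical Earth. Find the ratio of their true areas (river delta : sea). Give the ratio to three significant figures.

0.0246

On Mercator the areal scale is sec²φ, so true area = apparent × cos²φ.
True area of river delta: 10500 × cos²(65.8°) = 10500 × 0.1680 = 1764 km².
True area of sea: 179000 × cos²(50.7°) = 179000 × 0.4012 = 71810 km².
Ratio = 1764 / 71810 ≈ 0.0246.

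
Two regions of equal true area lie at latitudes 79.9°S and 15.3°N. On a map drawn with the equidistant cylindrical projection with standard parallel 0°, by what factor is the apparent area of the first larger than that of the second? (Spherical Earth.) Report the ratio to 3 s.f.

5.50

In the plate carrée (x = Rλ, y = Rφ), meridians are true-scale (h = 1) and parallels are stretched by k = sec φ.
Areal scale at 79.9°: h·k = 1.000 × 5.702 = 5.702.
Areal scale at 15.3°: h·k = 1.000 × 1.037 = 1.037.
Ratio = 5.702/1.037 ≈ 5.50.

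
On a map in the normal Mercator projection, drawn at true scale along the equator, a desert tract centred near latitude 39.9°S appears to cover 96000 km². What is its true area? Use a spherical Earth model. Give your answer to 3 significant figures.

For Mercator, h = k = sec φ (a conformal cylindrical projection has a single point scale, 1/cos φ).
Areal scale = k² = sec²φ = 1/cos²(39.9°) = 1/0.7672² = 1.699.
True area = apparent / (areal scale) = 96000 / 1.699 ≈ 56500 km².

56500 km²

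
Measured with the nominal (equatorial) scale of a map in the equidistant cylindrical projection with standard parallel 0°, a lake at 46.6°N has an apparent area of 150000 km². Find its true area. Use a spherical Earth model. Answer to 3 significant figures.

103000 km²

In the plate carrée (x = Rλ, y = Rφ), meridians are true-scale (h = 1) and parallels are stretched by k = sec φ.
Areal scale = h·k = 1 × sec φ; at 46.6°, h = 1.000, k = 1.455, so h·k = 1.455.
True area = apparent / (areal scale) = 150000 / 1.455 ≈ 103000 km².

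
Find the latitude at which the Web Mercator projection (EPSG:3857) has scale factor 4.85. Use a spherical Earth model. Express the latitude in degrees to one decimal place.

78.1°

Mercator scale is k = sec φ = 1/cos φ.
1/cos φ = 4.85  ⇒  cos φ = 0.2062  ⇒  φ = arccos(0.2062) ≈ 78.1°.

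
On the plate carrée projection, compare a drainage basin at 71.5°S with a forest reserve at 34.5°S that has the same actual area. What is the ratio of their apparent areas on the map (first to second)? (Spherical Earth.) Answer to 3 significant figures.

2.60

For the equirectangular projection with φ₀ = 0 (plate carrée), h = 1 along meridians and k = sec φ along parallels.
Areal scale at 71.5°: h·k = 1.000 × 3.152 = 3.152.
Areal scale at 34.5°: h·k = 1.000 × 1.213 = 1.213.
Ratio = 3.152/1.213 ≈ 2.60.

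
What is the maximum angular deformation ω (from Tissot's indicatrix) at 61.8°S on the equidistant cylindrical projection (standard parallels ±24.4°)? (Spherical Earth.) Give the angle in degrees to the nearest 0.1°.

36.9°

The equidistant cylindrical projection with φ₀ = 24.4° has h = 1 (meridians true) and k = cos φ₀ / cos φ along parallels.
At 61.8°: h = 1.000, k = 1.927; principal scales a = 1.927, b = 1.000.
sin(ω/2) = (a − b)/(a + b) = 0.9272/2.927 = 0.3167, so ω = 2 arcsin(0.3167) ≈ 36.9°.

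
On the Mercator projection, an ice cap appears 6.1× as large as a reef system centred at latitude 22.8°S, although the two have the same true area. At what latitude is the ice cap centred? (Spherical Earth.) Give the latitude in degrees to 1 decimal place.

68.1°

For equal true areas on Mercator, apparent areas scale as sec²φ, so the ratio is cos²φ₂ / cos²φ₁.
cos²φ₂ / cos²φ₁ = 6.1  ⇒  cos φ₁ = cos 22.8° / √6.1 = 0.9219/2.470 = 0.3733.
φ₁ = arccos(0.3733) ≈ 68.1°.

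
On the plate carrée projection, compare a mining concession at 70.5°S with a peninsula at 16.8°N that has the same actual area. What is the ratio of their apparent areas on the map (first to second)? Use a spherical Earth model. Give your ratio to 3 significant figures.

2.87

Plate carrée maps x = Rλ, y = Rφ. The meridian scale is h = 1 and the parallel scale is k = 1/cos φ = sec φ.
Areal scale at 70.5°: h·k = 1.000 × 2.996 = 2.996.
Areal scale at 16.8°: h·k = 1.000 × 1.045 = 1.045.
Ratio = 2.996/1.045 ≈ 2.87.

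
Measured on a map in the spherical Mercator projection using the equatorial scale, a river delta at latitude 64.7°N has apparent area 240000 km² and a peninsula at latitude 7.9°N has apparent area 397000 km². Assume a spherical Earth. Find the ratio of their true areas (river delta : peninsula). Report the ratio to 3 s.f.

0.113

On Mercator the areal scale is sec²φ, so true area = apparent × cos²φ.
True area of river delta: 240000 × cos²(64.7°) = 240000 × 0.1826 = 43830 km².
True area of peninsula: 397000 × cos²(7.9°) = 397000 × 0.9811 = 389500 km².
Ratio = 43830 / 389500 ≈ 0.113.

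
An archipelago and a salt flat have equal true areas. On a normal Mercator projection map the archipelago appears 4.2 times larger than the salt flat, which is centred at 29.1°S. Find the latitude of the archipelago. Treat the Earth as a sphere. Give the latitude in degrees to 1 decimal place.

Mercator areal scale is sec²φ, so apparent-area ratio = sec²φ₁ / sec²φ₂ = cos²φ₂ / cos²φ₁.
cos²φ₂ / cos²φ₁ = 4.2  ⇒  cos φ₁ = cos 29.1° / √4.2 = 0.8738/2.049 = 0.4264.
φ₁ = arccos(0.4264) ≈ 64.8°.

64.8°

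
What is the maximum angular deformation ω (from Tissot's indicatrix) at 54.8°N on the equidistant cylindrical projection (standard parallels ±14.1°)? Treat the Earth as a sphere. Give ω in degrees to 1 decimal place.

29.5°

The equidistant cylindrical projection with φ₀ = 14.1° has h = 1 (meridians true) and k = cos φ₀ / cos φ along parallels.
At 54.8°: h = 1.000, k = 1.683; principal scales a = 1.683, b = 1.000.
sin(ω/2) = (a − b)/(a + b) = 0.6825/2.683 = 0.2544, so ω = 2 arcsin(0.2544) ≈ 29.5°.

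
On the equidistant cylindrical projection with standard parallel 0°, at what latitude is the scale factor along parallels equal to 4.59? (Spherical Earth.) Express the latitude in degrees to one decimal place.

Plate carrée: h = 1, k = sec φ along parallels.
sec φ = 4.59  ⇒  cos φ = 0.2179  ⇒  φ ≈ 77.4°.

77.4°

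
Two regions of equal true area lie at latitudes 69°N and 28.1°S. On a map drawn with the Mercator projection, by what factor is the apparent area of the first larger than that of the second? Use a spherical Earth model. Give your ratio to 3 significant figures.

6.06

Mercator areal scale is sec²φ.
At 69°: sec²(69°) = 1/0.3584² = 7.786.
At 28.1°: sec²(28.1°) = 1/0.8821² = 1.285.
Ratio = 7.786/1.285 = cos²(28.1°)/cos²(69°) ≈ 6.06.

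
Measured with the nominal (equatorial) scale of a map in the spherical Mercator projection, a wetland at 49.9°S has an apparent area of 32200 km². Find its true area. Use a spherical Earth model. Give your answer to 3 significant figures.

The Mercator projection is conformal; its linear scale factor is the same in every direction and equals sec φ = 1/cos φ.
Areal scale = k² = sec²φ = 1/cos²(49.9°) = 1/0.6441² = 2.410.
True area = apparent / (areal scale) = 32200 / 2.410 ≈ 13400 km².

13400 km²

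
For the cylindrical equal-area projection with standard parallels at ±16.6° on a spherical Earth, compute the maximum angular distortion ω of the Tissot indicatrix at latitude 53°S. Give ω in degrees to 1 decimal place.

51.5°

A cylindrical equal-area projection with standard parallel φ₀ has meridian scale h = cos φ / cos φ₀ and parallel scale k = cos φ₀ / cos φ (so areas are preserved, h·k = 1).
At 53°: h = 0.6280, k = 1.592; principal scales a = 1.592, b = 0.6280.
sin(ω/2) = (a − b)/(a + b) = 0.9644/2.220 = 0.4343, so ω = 2 arcsin(0.4343) ≈ 51.5°.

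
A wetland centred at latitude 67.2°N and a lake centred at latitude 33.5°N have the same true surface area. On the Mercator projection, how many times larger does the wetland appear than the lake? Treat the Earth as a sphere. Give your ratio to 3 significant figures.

4.63

On Mercator, area is exaggerated by sec²φ = 1/cos²φ.
At 67.2°: sec²(67.2°) = 1/0.3875² = 6.659.
At 33.5°: sec²(33.5°) = 1/0.8339² = 1.438.
Ratio = 6.659/1.438 = cos²(33.5°)/cos²(67.2°) ≈ 4.63.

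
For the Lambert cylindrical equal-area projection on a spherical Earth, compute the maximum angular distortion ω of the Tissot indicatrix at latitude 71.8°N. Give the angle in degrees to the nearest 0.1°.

The Lambert cylindrical equal-area projection is the cylindrical equal-area projection with its standard parallel at the equator (φ₀ = 0). For cylindrical equal-area with standard parallel φ₀, h = cos φ / cos φ₀ and k = cos φ₀ / cos φ, so h·k = 1.
At 71.8°: h = 0.3123, k = 3.202; principal scales a = 3.202, b = 0.3123.
sin(ω/2) = (a − b)/(a + b) = 2.889/3.514 = 0.8222, so ω = 2 arcsin(0.8222) ≈ 110.6°.

110.6°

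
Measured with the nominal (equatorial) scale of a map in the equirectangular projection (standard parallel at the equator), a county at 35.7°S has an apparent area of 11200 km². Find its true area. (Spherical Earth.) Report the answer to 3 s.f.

9100 km²

Plate carrée maps x = Rλ, y = Rφ. The meridian scale is h = 1 and the parallel scale is k = 1/cos φ = sec φ.
Areal scale = h·k = 1 × sec φ; at 35.7°, h = 1.000, k = 1.231, so h·k = 1.231.
True area = apparent / (areal scale) = 11200 / 1.231 ≈ 9100 km².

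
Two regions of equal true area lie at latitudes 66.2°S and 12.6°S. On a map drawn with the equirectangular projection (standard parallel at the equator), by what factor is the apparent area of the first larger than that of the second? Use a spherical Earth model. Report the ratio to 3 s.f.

2.42

In the plate carrée (x = Rλ, y = Rφ), meridians are true-scale (h = 1) and parallels are stretched by k = sec φ.
Areal scale at 66.2°: h·k = 1.000 × 2.478 = 2.478.
Areal scale at 12.6°: h·k = 1.000 × 1.025 = 1.025.
Ratio = 2.478/1.025 ≈ 2.42.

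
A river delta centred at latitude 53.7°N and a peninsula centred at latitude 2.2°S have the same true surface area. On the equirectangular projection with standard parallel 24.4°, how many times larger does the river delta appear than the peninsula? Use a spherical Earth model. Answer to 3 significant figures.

The equidistant cylindrical projection with φ₀ = 24.4° has h = 1 (meridians true) and k = cos φ₀ / cos φ along parallels.
Areal scale at 53.7°: h·k = 1.000 × 1.538 = 1.538.
Areal scale at 2.2°: h·k = 1.000 × 0.9114 = 0.9114.
Ratio = 1.538/0.9114 ≈ 1.69.

1.69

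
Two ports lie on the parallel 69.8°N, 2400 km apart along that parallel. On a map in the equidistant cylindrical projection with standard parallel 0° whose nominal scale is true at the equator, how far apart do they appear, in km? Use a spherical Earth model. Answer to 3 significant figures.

In the plate carrée (x = Rλ, y = Rφ), meridians are true-scale (h = 1) and parallels are stretched by k = sec φ.
Along the parallel, k = sec 69.8° = 1/0.3453 = 2.896.
Map distance = 2400 × 2.896 ≈ 6950 km.

6950 km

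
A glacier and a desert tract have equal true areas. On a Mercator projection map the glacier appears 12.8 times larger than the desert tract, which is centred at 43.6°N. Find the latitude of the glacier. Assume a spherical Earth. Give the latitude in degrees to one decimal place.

78.3°

For equal true areas on Mercator, apparent areas scale as sec²φ, so the ratio is cos²φ₂ / cos²φ₁.
cos²φ₂ / cos²φ₁ = 12.8  ⇒  cos φ₁ = cos 43.6° / √12.8 = 0.7242/3.578 = 0.2024.
φ₁ = arccos(0.2024) ≈ 78.3°.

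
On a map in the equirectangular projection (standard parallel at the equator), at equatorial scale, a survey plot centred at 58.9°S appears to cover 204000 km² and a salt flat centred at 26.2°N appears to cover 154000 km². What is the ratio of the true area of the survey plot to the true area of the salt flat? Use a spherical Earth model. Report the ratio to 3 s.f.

0.763

Plate carrée has h = 1 and k = sec φ, giving areal scale sec φ; true area = (apparent area) · cos φ.
True area of survey plot: 204000 × cos(58.9°) = 204000 × 0.5165 = 105400 km².
True area of salt flat: 154000 × cos(26.2°) = 154000 × 0.8973 = 138200 km².
Ratio = 105400 / 138200 ≈ 0.763.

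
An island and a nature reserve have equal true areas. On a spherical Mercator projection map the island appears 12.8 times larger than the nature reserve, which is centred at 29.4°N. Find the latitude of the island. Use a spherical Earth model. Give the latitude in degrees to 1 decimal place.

On Mercator, (apparent₁)/(apparent₂) = sec²φ₁ / sec²φ₂ when true areas are equal.
cos²φ₂ / cos²φ₁ = 12.8  ⇒  cos φ₁ = cos 29.4° / √12.8 = 0.8712/3.578 = 0.2435.
φ₁ = arccos(0.2435) ≈ 75.9°.

75.9°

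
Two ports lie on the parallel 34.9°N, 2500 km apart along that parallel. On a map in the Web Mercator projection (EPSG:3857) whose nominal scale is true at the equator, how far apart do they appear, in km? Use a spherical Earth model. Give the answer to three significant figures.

Mercator is conformal, so the point scale is isotropic: h = k = sec φ = 1/cos φ.
Along the parallel, k = sec 34.9° = 1/0.8202 = 1.219.
Map distance = 2500 × 1.219 ≈ 3050 km.

3050 km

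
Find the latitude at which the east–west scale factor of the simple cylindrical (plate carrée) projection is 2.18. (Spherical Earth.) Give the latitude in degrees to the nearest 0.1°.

Plate carrée: h = 1, k = sec φ along parallels.
sec φ = 2.18  ⇒  cos φ = 0.4587  ⇒  φ ≈ 62.7°.

62.7°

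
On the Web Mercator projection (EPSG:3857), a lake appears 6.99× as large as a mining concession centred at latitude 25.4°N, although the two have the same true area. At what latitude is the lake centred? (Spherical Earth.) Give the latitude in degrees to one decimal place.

On Mercator, (apparent₁)/(apparent₂) = sec²φ₁ / sec²φ₂ when true areas are equal.
cos²φ₂ / cos²φ₁ = 6.99  ⇒  cos φ₁ = cos 25.4° / √6.99 = 0.9033/2.644 = 0.3417.
φ₁ = arccos(0.3417) ≈ 70.0°.

70.0°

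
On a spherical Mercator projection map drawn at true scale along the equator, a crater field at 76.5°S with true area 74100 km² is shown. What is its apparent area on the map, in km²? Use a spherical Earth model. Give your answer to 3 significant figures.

For Mercator, h = k = sec φ (a conformal cylindrical projection has a single point scale, 1/cos φ).
Areal scale = k² = sec²φ = 1/cos²(76.5°) = 1/0.2334² = 18.35.
Apparent area = 74100 × 18.35 ≈ 1360000 km².

1360000 km²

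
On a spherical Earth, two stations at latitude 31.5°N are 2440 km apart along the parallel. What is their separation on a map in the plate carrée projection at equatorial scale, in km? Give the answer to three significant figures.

For the equirectangular projection with φ₀ = 0 (plate carrée), h = 1 along meridians and k = sec φ along parallels.
Along the parallel, k = sec 31.5° = 1/0.8526 = 1.173.
Map distance = 2440 × 1.173 ≈ 2860 km.

2860 km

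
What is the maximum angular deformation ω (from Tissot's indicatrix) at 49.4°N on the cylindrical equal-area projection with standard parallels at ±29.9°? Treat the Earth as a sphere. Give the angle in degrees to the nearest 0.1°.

Cylindrical equal-area (φ₀ = 29.9°): h = cos φ / cos 29.9° along meridians, k = cos 29.9° / cos φ along parallels; h·k = 1.
At 49.4°: h = 0.7507, k = 1.332; principal scales a = 1.332, b = 0.7507.
sin(ω/2) = (a − b)/(a + b) = 0.5814/2.083 = 0.2791, so ω = 2 arcsin(0.2791) ≈ 32.4°.

32.4°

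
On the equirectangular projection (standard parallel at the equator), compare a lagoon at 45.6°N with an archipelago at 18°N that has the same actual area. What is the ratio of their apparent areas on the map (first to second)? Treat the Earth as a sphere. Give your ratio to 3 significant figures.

In the plate carrée (x = Rλ, y = Rφ), meridians are true-scale (h = 1) and parallels are stretched by k = sec φ.
Areal scale at 45.6°: h·k = 1.000 × 1.429 = 1.429.
Areal scale at 18°: h·k = 1.000 × 1.051 = 1.051.
Ratio = 1.429/1.051 ≈ 1.36.

1.36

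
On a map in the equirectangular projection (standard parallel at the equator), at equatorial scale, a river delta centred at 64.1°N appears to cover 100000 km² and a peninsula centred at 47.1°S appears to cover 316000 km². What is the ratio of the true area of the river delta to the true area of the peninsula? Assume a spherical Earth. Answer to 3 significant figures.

0.203

On the plate carrée, areal scale = h·k = 1 × sec φ, so true area = apparent × cos φ.
True area of river delta: 100000 × cos(64.1°) = 100000 × 0.4368 = 43680 km².
True area of peninsula: 316000 × cos(47.1°) = 316000 × 0.6807 = 215100 km².
Ratio = 43680 / 215100 ≈ 0.203.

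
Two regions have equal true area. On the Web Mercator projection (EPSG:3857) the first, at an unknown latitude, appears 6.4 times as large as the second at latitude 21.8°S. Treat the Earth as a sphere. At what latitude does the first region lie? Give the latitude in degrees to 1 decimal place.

68.5°

Mercator areal scale is sec²φ, so apparent-area ratio = sec²φ₁ / sec²φ₂ = cos²φ₂ / cos²φ₁.
cos²φ₂ / cos²φ₁ = 6.4  ⇒  cos φ₁ = cos 21.8° / √6.4 = 0.9285/2.530 = 0.3670.
φ₁ = arccos(0.3670) ≈ 68.5°.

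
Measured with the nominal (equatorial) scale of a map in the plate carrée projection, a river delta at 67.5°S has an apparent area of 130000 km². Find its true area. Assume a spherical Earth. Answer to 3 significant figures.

49700 km²

For the equirectangular projection with φ₀ = 0 (plate carrée), h = 1 along meridians and k = sec φ along parallels.
Areal scale = h·k = 1 × sec φ; at 67.5°, h = 1.000, k = 2.613, so h·k = 2.613.
True area = apparent / (areal scale) = 130000 / 2.613 ≈ 49700 km².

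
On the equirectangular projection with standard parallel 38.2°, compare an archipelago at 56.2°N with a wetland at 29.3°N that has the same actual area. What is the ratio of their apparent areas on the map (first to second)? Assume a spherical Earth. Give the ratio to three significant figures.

In the equirectangular projection with standard parallel φ₀ = 38.2° (x = Rλ cos φ₀, y = Rφ), meridians are true-scale (h = 1) and the parallel scale is k = cos φ₀ / cos φ.
Areal scale at 56.2°: h·k = 1.000 × 1.413 = 1.413.
Areal scale at 29.3°: h·k = 1.000 × 0.9011 = 0.9011.
Ratio = 1.413/0.9011 ≈ 1.57.

1.57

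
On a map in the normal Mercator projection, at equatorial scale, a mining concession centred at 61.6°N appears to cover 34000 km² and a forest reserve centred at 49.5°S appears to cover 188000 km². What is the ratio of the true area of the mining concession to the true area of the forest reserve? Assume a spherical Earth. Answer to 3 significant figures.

Mercator's areal exaggeration is sec²φ; hence true area = (apparent area) · cos²φ.
True area of mining concession: 34000 × cos²(61.6°) = 34000 × 0.2262 = 7691 km².
True area of forest reserve: 188000 × cos²(49.5°) = 188000 × 0.4218 = 79300 km².
Ratio = 7691 / 79300 ≈ 0.0970.

0.0970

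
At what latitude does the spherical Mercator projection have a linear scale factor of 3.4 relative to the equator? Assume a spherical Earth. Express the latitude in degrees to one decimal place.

Mercator scale is k = sec φ = 1/cos φ.
1/cos φ = 3.4  ⇒  cos φ = 0.2941  ⇒  φ = arccos(0.2941) ≈ 72.9°.

72.9°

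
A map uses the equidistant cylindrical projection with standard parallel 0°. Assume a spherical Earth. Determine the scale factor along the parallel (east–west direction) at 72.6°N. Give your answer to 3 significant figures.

For the equirectangular projection with φ₀ = 0 (plate carrée), h = 1 along meridians and k = sec φ along parallels.
k = 1/cos 72.6° = 1/0.2990 = 3.344.

3.34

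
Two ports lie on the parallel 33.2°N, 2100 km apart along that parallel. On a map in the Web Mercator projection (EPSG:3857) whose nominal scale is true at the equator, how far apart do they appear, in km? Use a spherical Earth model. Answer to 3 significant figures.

2510 km

For Mercator, h = k = sec φ (a conformal cylindrical projection has a single point scale, 1/cos φ).
Along the parallel, k = sec 33.2° = 1/0.8368 = 1.195.
Map distance = 2100 × 1.195 ≈ 2510 km.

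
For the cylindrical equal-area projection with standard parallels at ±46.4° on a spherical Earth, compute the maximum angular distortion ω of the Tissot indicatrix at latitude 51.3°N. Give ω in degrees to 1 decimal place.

11.2°

Cylindrical equal-area (φ₀ = 46.4°): h = cos φ / cos 46.4° along meridians, k = cos 46.4° / cos φ along parallels; h·k = 1.
At 51.3°: h = 0.9066, k = 1.103; principal scales a = 1.103, b = 0.9066.
sin(ω/2) = (a − b)/(a + b) = 0.1963/2.010 = 0.09769, so ω = 2 arcsin(0.09769) ≈ 11.2°.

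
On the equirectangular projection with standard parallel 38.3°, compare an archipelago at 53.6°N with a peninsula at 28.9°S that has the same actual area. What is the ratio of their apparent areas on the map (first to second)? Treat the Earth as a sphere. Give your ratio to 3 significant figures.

1.48

With standard parallel φ₀ = 38.3°, the equirectangular projection gives x = Rλ cos φ₀, y = Rφ, so h = 1 and k = cos 38.3° / cos φ.
Areal scale at 53.6°: h·k = 1.000 × 1.322 = 1.322.
Areal scale at 28.9°: h·k = 1.000 × 0.8964 = 0.8964.
Ratio = 1.322/0.8964 ≈ 1.48.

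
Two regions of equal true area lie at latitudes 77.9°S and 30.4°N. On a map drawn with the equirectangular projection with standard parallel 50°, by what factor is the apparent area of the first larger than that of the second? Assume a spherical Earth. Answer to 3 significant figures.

4.11

In the equirectangular projection with standard parallel φ₀ = 50° (x = Rλ cos φ₀, y = Rφ), meridians are true-scale (h = 1) and the parallel scale is k = cos φ₀ / cos φ.
Areal scale at 77.9°: h·k = 1.000 × 3.066 = 3.066.
Areal scale at 30.4°: h·k = 1.000 × 0.7452 = 0.7452.
Ratio = 3.066/0.7452 ≈ 4.11.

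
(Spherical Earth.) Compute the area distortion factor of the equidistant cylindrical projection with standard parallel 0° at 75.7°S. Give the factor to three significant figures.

For the equirectangular projection with φ₀ = 0 (plate carrée), h = 1 along meridians and k = sec φ along parallels.
Areal scale = h·k = 1 × sec φ; at 75.7°, h = 1.000, k = 4.049, so h·k = 4.049.

4.05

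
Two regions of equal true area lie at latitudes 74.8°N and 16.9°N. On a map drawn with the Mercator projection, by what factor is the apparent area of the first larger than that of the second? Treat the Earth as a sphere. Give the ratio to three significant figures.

13.3

Mercator is conformal with k = sec φ, so areal scale = k² = sec²φ.
At 74.8°: sec²(74.8°) = 1/0.2622² = 14.55.
At 16.9°: sec²(16.9°) = 1/0.9568² = 1.092.
Ratio = 14.55/1.092 = cos²(16.9°)/cos²(74.8°) ≈ 13.3.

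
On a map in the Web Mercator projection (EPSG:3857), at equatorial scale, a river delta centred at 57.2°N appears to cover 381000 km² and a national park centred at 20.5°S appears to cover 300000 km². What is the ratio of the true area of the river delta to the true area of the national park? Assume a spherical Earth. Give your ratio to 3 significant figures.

0.425

On Mercator the areal scale is sec²φ, so true area = apparent × cos²φ.
True area of river delta: 381000 × cos²(57.2°) = 381000 × 0.2934 = 111800 km².
True area of national park: 300000 × cos²(20.5°) = 300000 × 0.8774 = 263200 km².
Ratio = 111800 / 263200 ≈ 0.425.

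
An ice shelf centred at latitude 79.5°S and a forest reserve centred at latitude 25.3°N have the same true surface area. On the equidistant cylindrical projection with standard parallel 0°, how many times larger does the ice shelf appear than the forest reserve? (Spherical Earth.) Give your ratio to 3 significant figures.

4.96

Plate carrée maps x = Rλ, y = Rφ. The meridian scale is h = 1 and the parallel scale is k = 1/cos φ = sec φ.
Areal scale at 79.5°: h·k = 1.000 × 5.487 = 5.487.
Areal scale at 25.3°: h·k = 1.000 × 1.106 = 1.106.
Ratio = 5.487/1.106 ≈ 4.96.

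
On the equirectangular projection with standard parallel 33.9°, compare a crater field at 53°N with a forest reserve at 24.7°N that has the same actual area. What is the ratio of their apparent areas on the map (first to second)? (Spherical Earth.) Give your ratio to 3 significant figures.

1.51

The equidistant cylindrical projection with φ₀ = 33.9° has h = 1 (meridians true) and k = cos φ₀ / cos φ along parallels.
Areal scale at 53°: h·k = 1.000 × 1.379 = 1.379.
Areal scale at 24.7°: h·k = 1.000 × 0.9136 = 0.9136.
Ratio = 1.379/0.9136 ≈ 1.51.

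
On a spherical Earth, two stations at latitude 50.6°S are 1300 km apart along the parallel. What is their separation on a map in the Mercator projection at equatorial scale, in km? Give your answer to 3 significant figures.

Mercator is conformal, so the point scale is isotropic: h = k = sec φ = 1/cos φ.
Along the parallel, k = sec 50.6° = 1/0.6347 = 1.575.
Map distance = 1300 × 1.575 ≈ 2050 km.

2050 km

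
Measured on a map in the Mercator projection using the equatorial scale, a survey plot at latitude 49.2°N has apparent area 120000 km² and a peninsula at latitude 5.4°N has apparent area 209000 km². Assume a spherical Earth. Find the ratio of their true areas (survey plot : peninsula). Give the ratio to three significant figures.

Mercator's areal exaggeration is sec²φ; hence true area = (apparent area) · cos²φ.
True area of survey plot: 120000 × cos²(49.2°) = 120000 × 0.4270 = 51240 km².
True area of peninsula: 209000 × cos²(5.4°) = 209000 × 0.9911 = 207100 km².
Ratio = 51240 / 207100 ≈ 0.247.

0.247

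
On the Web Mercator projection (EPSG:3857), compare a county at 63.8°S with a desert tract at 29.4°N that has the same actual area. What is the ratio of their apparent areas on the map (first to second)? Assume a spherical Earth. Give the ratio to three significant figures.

Mercator areal scale is sec²φ.
At 63.8°: sec²(63.8°) = 1/0.4415² = 5.130.
At 29.4°: sec²(29.4°) = 1/0.8712² = 1.317.
Ratio = 5.130/1.317 = cos²(29.4°)/cos²(63.8°) ≈ 3.89.

3.89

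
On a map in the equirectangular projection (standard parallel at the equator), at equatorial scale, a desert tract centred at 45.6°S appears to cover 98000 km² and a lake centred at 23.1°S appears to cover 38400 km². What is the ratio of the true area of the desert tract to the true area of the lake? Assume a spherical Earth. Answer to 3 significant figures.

1.94

On the plate carrée, areal scale = h·k = 1 × sec φ, so true area = apparent × cos φ.
True area of desert tract: 98000 × cos(45.6°) = 98000 × 0.6997 = 68570 km².
True area of lake: 38400 × cos(23.1°) = 38400 × 0.9198 = 35320 km².
Ratio = 68570 / 35320 ≈ 1.94.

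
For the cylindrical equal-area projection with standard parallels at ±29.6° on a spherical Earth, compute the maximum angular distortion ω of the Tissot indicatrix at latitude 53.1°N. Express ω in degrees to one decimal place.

A cylindrical equal-area projection with standard parallel φ₀ has meridian scale h = cos φ / cos φ₀ and parallel scale k = cos φ₀ / cos φ (so areas are preserved, h·k = 1).
At 53.1°: h = 0.6905, k = 1.448; principal scales a = 1.448, b = 0.6905.
sin(ω/2) = (a − b)/(a + b) = 0.7576/2.139 = 0.3542, so ω = 2 arcsin(0.3542) ≈ 41.5°.

41.5°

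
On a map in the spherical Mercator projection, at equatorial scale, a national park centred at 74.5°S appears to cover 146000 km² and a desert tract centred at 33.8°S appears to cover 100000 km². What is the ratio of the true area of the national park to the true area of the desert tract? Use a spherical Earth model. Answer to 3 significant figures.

0.151

Since Mercator area scale is 1/cos²φ, the true area equals the apparent area multiplied by cos²φ.
True area of national park: 146000 × cos²(74.5°) = 146000 × 0.07142 = 10430 km².
True area of desert tract: 100000 × cos²(33.8°) = 100000 × 0.6905 = 69050 km².
Ratio = 10430 / 69050 ≈ 0.151.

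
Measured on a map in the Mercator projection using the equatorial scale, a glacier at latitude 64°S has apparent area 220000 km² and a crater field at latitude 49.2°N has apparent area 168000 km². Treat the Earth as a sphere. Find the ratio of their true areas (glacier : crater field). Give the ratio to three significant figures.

Mercator's areal exaggeration is sec²φ; hence true area = (apparent area) · cos²φ.
True area of glacier: 220000 × cos²(64°) = 220000 × 0.1922 = 42280 km².
True area of crater field: 168000 × cos²(49.2°) = 168000 × 0.4270 = 71730 km².
Ratio = 42280 / 71730 ≈ 0.589.

0.589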